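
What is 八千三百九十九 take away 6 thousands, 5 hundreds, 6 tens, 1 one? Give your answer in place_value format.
Convert 八千三百九十九 (Chinese numeral) → 8×1000 + 3×100 + 9×10 + 9 = 8399 (decimal)
Convert 6 thousands, 5 hundreds, 6 tens, 1 one (place-value notation) → 6×1000 + 5×100 + 6×10 + 1 = 6561 (decimal)
Compute 8399 - 6561 = 1838
Convert 1838 (decimal) → 1838 = 1×1000 + 8×100 + 3×10 + 8 → 1 thousand, 8 hundreds, 3 tens, 8 ones (place-value notation)
1 thousand, 8 hundreds, 3 tens, 8 ones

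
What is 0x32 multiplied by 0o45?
Convert 0x32 (hexadecimal) → 3×16 + 2 = 50 (decimal)
Convert 0o45 (octal) → 4×8 + 5 = 37 (decimal)
Compute 50 × 37 = 1850
1850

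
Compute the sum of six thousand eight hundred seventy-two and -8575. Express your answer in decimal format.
Convert six thousand eight hundred seventy-two (English words) → 6×1000 + 8×100 + 72 = 6872 (decimal)
Compute 6872 + -8575 = -1703
-1703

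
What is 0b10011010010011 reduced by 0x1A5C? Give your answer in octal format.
Convert 0b10011010010011 (binary) → 8192 + 1024 + 512 + 128 + 16 + 2 + 1 = 9875 (decimal)
Convert 0x1A5C (hexadecimal) → 1×4096 + 10×256 + 5×16 + 12 = 6748 (decimal)
Compute 9875 - 6748 = 3127
Convert 3127 (decimal) → 3127 = 6×512 + 6×8 + 7 → 0o6067 (octal)
0o6067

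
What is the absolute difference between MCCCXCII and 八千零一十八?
Convert MCCCXCII (Roman numeral) → 1000 + 100 + 100 + 100 + 90 + 1 + 1 = 1392 (decimal)
Convert 八千零一十八 (Chinese numeral) → 8×1000 + 1×10 + 8 = 8018 (decimal)
Compute |1392 - 8018| = 6626
6626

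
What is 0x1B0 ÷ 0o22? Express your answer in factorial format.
Convert 0x1B0 (hexadecimal) → 1×256 + 11×16 = 432 (decimal)
Convert 0o22 (octal) → 2×8 + 2 = 18 (decimal)
Compute 432 ÷ 18 = 24
Convert 24 (decimal) → 4! (factorial)
4!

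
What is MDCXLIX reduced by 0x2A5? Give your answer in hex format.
Convert MDCXLIX (Roman numeral) → 1000 + 500 + 100 + 40 + 9 = 1649 (decimal)
Convert 0x2A5 (hexadecimal) → 2×256 + 10×16 + 5 = 677 (decimal)
Compute 1649 - 677 = 972
Convert 972 (decimal) → 972 = 3×256 + 12×16 + 12 → 0x3CC (hexadecimal)
0x3CC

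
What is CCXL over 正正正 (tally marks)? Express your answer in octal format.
Convert CCXL (Roman numeral) → 100 + 100 + 40 = 240 (decimal)
Convert 正正正 (tally marks) → 5 + 5 + 5 = 15 (decimal)
Compute 240 ÷ 15 = 16
Convert 16 (decimal) → 16 = 2×8 → 0o20 (octal)
0o20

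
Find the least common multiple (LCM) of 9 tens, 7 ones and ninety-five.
Convert 9 tens, 7 ones (place-value notation) → 9×10 + 7 = 97 (decimal)
Convert ninety-five (English words) → 95 (decimal)
Compute lcm(97, 95) = 9215
9215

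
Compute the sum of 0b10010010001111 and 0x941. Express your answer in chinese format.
Convert 0b10010010001111 (binary) → 8192 + 1024 + 128 + 8 + 4 + 2 + 1 = 9359 (decimal)
Convert 0x941 (hexadecimal) → 9×256 + 4×16 + 1 = 2369 (decimal)
Compute 9359 + 2369 = 11728
Convert 11728 (decimal) → 11728 = 1×10000 + 1×1000 + 7×100 + 2×10 + 8 → 一万一千七百二十八 (Chinese numeral)
一万一千七百二十八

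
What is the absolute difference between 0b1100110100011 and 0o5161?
Convert 0b1100110100011 (binary) → 4096 + 2048 + 256 + 128 + 32 + 2 + 1 = 6563 (decimal)
Convert 0o5161 (octal) → 5×512 + 1×64 + 6×8 + 1 = 2673 (decimal)
Compute |6563 - 2673| = 3890
3890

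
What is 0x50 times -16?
Convert 0x50 (hexadecimal) → 5×16 = 80 (decimal)
Compute 80 × -16 = -1280
-1280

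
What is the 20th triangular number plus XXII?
The 20th triangular number = 20×21/2 = 210
Convert XXII (Roman numeral) → 10 + 10 + 1 + 1 = 22 (decimal)
Compute 210 + 22 = 232
232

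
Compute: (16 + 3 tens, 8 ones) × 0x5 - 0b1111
Convert 3 tens, 8 ones (place-value notation) → 3×10 + 8 = 38 (decimal)
Convert 0x5 (hexadecimal) → 5 (decimal)
Convert 0b1111 (binary) → 8 + 4 + 2 + 1 = 15 (decimal)
Expression in decimal: (16 + 38) × 5 - 15
Parentheses first: 16 + 38 = 54
Multiply: 54 × 5 = 270
Subtract: 270 - 15 = 255
255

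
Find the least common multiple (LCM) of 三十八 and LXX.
Convert 三十八 (Chinese numeral) → 3×10 + 8 = 38 (decimal)
Convert LXX (Roman numeral) → 50 + 10 + 10 = 70 (decimal)
Compute lcm(38, 70) = 1330
1330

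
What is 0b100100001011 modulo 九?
Convert 0b100100001011 (binary) → 2048 + 256 + 8 + 2 + 1 = 2315 (decimal)
Convert 九 (Chinese numeral) → 9 (decimal)
Compute 2315 mod 9 = 2
2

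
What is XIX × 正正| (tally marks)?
Convert XIX (Roman numeral) → 10 + 9 = 19 (decimal)
Convert 正正| (tally marks) → 5 + 5 + 1 = 11 (decimal)
Compute 19 × 11 = 209
209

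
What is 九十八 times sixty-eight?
Convert 九十八 (Chinese numeral) → 9×10 + 8 = 98 (decimal)
Convert sixty-eight (English words) → 68 (decimal)
Compute 98 × 68 = 6664
6664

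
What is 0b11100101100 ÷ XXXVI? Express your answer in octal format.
Convert 0b11100101100 (binary) → 1024 + 512 + 256 + 32 + 8 + 4 = 1836 (decimal)
Convert XXXVI (Roman numeral) → 10 + 10 + 10 + 5 + 1 = 36 (decimal)
Compute 1836 ÷ 36 = 51
Convert 51 (decimal) → 51 = 6×8 + 3 → 0o63 (octal)
0o63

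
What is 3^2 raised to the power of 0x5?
Convert 3^2 (power) → 9 (decimal)
Convert 0x5 (hexadecimal) → 5 (decimal)
Compute 9 ^ 5 = 59049
59049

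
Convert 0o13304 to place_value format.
Convert 0o13304 (octal) → 1×4096 + 3×512 + 3×64 + 4 = 5828 (decimal)
Convert 5828 (decimal) → 5828 = 5×1000 + 8×100 + 2×10 + 8 → 5 thousands, 8 hundreds, 2 tens, 8 ones (place-value notation)
5 thousands, 8 hundreds, 2 tens, 8 ones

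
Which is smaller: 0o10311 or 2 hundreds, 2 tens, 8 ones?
Convert 0o10311 (octal) → 1×4096 + 3×64 + 1×8 + 1 = 4297 (decimal)
Convert 2 hundreds, 2 tens, 8 ones (place-value notation) → 2×100 + 2×10 + 8 = 228 (decimal)
Compare 4297 vs 228: smaller = 228
228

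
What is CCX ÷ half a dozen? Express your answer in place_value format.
Convert CCX (Roman numeral) → 100 + 100 + 10 = 210 (decimal)
Convert half a dozen (colloquial) → 6 (decimal)
Compute 210 ÷ 6 = 35
Convert 35 (decimal) → 35 = 3×10 + 5 → 3 tens, 5 ones (place-value notation)
3 tens, 5 ones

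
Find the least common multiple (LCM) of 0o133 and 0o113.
Convert 0o133 (octal) → 1×64 + 3×8 + 3 = 91 (decimal)
Convert 0o113 (octal) → 1×64 + 1×8 + 3 = 75 (decimal)
Compute lcm(91, 75) = 6825
6825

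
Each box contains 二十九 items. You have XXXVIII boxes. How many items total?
Convert 二十九 (Chinese numeral) → 2×10 + 9 = 29 (decimal)
Convert XXXVIII (Roman numeral) → 10 + 10 + 10 + 5 + 1 + 1 + 1 = 38 (decimal)
Compute 29 × 38 = 1102
1102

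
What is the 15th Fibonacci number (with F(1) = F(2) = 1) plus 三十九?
The 15th Fibonacci number (with F(1) = F(2) = 1): 1, 1, 2, 3, 5, 8, 13, 21, 34, 55, 89, 144, 233, 377, 610 → 610
Convert 三十九 (Chinese numeral) → 3×10 + 9 = 39 (decimal)
Compute 610 + 39 = 649
649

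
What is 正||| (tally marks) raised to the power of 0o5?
Convert 正||| (tally marks) → 5 + 3 = 8 (decimal)
Convert 0o5 (octal) → 5 (decimal)
Compute 8 ^ 5 = 32768
32768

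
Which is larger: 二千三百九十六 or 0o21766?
Convert 二千三百九十六 (Chinese numeral) → 2×1000 + 3×100 + 9×10 + 6 = 2396 (decimal)
Convert 0o21766 (octal) → 2×4096 + 1×512 + 7×64 + 6×8 + 6 = 9206 (decimal)
Compare 2396 vs 9206: larger = 9206
9206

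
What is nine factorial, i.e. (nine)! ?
Convert nine (English words) → 9 (decimal)
Compute 9! = 362880
362880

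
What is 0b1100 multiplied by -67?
Convert 0b1100 (binary) → 8 + 4 = 12 (decimal)
Compute 12 × -67 = -804
-804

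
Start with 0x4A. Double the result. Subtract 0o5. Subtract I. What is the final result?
Convert 0x4A (hexadecimal) → 4×16 + 10 = 74 (decimal)
Start: 74
74 × 2 = 148
Convert 0o5 (octal) → 5 (decimal)
148 - 5 = 143
Convert I (Roman numeral) → 1 (decimal)
143 - 1 = 142
142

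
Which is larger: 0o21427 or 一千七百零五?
Convert 0o21427 (octal) → 2×4096 + 1×512 + 4×64 + 2×8 + 7 = 8983 (decimal)
Convert 一千七百零五 (Chinese numeral) → 1×1000 + 7×100 + 5 = 1705 (decimal)
Compare 8983 vs 1705: larger = 8983
8983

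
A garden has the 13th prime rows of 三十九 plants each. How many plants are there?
Convert 三十九 (Chinese numeral) → 3×10 + 9 = 39 (decimal)
Convert the 13th prime (prime index) → 41 (decimal)
Compute 39 × 41 = 1599
1599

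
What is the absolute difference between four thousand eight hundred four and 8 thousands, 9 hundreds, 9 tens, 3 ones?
Convert four thousand eight hundred four (English words) → 4×1000 + 8×100 + 4 = 4804 (decimal)
Convert 8 thousands, 9 hundreds, 9 tens, 3 ones (place-value notation) → 8×1000 + 9×100 + 9×10 + 3 = 8993 (decimal)
Compute |4804 - 8993| = 4189
4189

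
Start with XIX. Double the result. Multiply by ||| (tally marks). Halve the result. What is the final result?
Convert XIX (Roman numeral) → 10 + 9 = 19 (decimal)
Start: 19
19 × 2 = 38
Convert ||| (tally marks) → 3 (decimal)
38 × 3 = 114
114 ÷ 2 = 57
57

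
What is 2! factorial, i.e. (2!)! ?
Convert 2! (factorial) → 2 (decimal)
Compute 2! = 2
2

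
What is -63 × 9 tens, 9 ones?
Convert 9 tens, 9 ones (place-value notation) → 9×10 + 9 = 99 (decimal)
Compute -63 × 99 = -6237
-6237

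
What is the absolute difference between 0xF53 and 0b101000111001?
Convert 0xF53 (hexadecimal) → 15×256 + 5×16 + 3 = 3923 (decimal)
Convert 0b101000111001 (binary) → 2048 + 512 + 32 + 16 + 8 + 1 = 2617 (decimal)
Compute |3923 - 2617| = 1306
1306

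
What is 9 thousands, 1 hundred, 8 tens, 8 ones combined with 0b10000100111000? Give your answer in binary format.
Convert 9 thousands, 1 hundred, 8 tens, 8 ones (place-value notation) → 9×1000 + 1×100 + 8×10 + 8 = 9188 (decimal)
Convert 0b10000100111000 (binary) → 8192 + 256 + 32 + 16 + 8 = 8504 (decimal)
Compute 9188 + 8504 = 17692
Convert 17692 (decimal) → 17692 = 16384 + 1024 + 256 + 16 + 8 + 4 → 0b100010100011100 (binary)
0b100010100011100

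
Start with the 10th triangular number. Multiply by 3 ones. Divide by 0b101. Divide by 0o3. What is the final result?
Convert the 10th triangular number (triangular index) → 10×11/2 = 55 (decimal)
Start: 55
Convert 3 ones (place-value notation) → 3 (decimal)
55 × 3 = 165
Convert 0b101 (binary) → 4 + 1 = 5 (decimal)
165 ÷ 5 = 33
Convert 0o3 (octal) → 3 (decimal)
33 ÷ 3 = 11
11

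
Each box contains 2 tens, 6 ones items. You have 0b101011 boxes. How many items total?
Convert 2 tens, 6 ones (place-value notation) → 2×10 + 6 = 26 (decimal)
Convert 0b101011 (binary) → 32 + 8 + 2 + 1 = 43 (decimal)
Compute 26 × 43 = 1118
1118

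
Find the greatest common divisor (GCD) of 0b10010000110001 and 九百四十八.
Convert 0b10010000110001 (binary) → 8192 + 1024 + 32 + 16 + 1 = 9265 (decimal)
Convert 九百四十八 (Chinese numeral) → 9×100 + 4×10 + 8 = 948 (decimal)
Compute gcd(9265, 948) = 1
1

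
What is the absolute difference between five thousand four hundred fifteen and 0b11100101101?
Convert five thousand four hundred fifteen (English words) → 5×1000 + 4×100 + 15 = 5415 (decimal)
Convert 0b11100101101 (binary) → 1024 + 512 + 256 + 32 + 8 + 4 + 1 = 1837 (decimal)
Compute |5415 - 1837| = 3578
3578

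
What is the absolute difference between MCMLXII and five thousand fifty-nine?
Convert MCMLXII (Roman numeral) → 1000 + 900 + 50 + 10 + 1 + 1 = 1962 (decimal)
Convert five thousand fifty-nine (English words) → 5×1000 + 59 = 5059 (decimal)
Compute |1962 - 5059| = 3097
3097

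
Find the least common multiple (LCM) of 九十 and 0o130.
Convert 九十 (Chinese numeral) → 9×10 = 90 (decimal)
Convert 0o130 (octal) → 1×64 + 3×8 = 88 (decimal)
Compute lcm(90, 88) = 3960
3960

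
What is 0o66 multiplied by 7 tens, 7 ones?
Convert 0o66 (octal) → 6×8 + 6 = 54 (decimal)
Convert 7 tens, 7 ones (place-value notation) → 7×10 + 7 = 77 (decimal)
Compute 54 × 77 = 4158
4158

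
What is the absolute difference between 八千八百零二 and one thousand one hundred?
Convert 八千八百零二 (Chinese numeral) → 8×1000 + 8×100 + 2 = 8802 (decimal)
Convert one thousand one hundred (English words) → 1×1000 + 1×100 = 1100 (decimal)
Compute |8802 - 1100| = 7702
7702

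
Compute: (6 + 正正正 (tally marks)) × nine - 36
Convert 正正正 (tally marks) → 5 + 5 + 5 = 15 (decimal)
Convert nine (English words) → 9 (decimal)
Expression in decimal: (6 + 15) × 9 - 36
Parentheses first: 6 + 15 = 21
Multiply: 21 × 9 = 189
Subtract: 189 - 36 = 153
153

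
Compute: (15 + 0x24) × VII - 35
Convert 0x24 (hexadecimal) → 2×16 + 4 = 36 (decimal)
Convert VII (Roman numeral) → 5 + 1 + 1 = 7 (decimal)
Expression in decimal: (15 + 36) × 7 - 35
Parentheses first: 15 + 36 = 51
Multiply: 51 × 7 = 357
Subtract: 357 - 35 = 322
322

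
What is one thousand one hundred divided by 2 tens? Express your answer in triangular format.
Convert one thousand one hundred (English words) → 1×1000 + 1×100 = 1100 (decimal)
Convert 2 tens (place-value notation) → 2×10 = 20 (decimal)
Compute 1100 ÷ 20 = 55
Convert 55 (decimal) → 55 = 10×11/2 → the 10th triangular number (triangular index)
the 10th triangular number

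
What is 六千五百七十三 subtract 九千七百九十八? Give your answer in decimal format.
Convert 六千五百七十三 (Chinese numeral) → 6×1000 + 5×100 + 7×10 + 3 = 6573 (decimal)
Convert 九千七百九十八 (Chinese numeral) → 9×1000 + 7×100 + 9×10 + 8 = 9798 (decimal)
Compute 6573 - 9798 = -3225
-3225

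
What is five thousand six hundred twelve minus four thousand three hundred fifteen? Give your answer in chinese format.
Convert five thousand six hundred twelve (English words) → 5×1000 + 6×100 + 12 = 5612 (decimal)
Convert four thousand three hundred fifteen (English words) → 4×1000 + 3×100 + 15 = 4315 (decimal)
Compute 5612 - 4315 = 1297
Convert 1297 (decimal) → 1297 = 1×1000 + 2×100 + 9×10 + 7 → 一千二百九十七 (Chinese numeral)
一千二百九十七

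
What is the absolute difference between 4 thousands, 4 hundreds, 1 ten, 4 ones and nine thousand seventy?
Convert 4 thousands, 4 hundreds, 1 ten, 4 ones (place-value notation) → 4×1000 + 4×100 + 1×10 + 4 = 4414 (decimal)
Convert nine thousand seventy (English words) → 9×1000 + 70 = 9070 (decimal)
Compute |4414 - 9070| = 4656
4656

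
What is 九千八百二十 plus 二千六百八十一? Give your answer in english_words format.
Convert 九千八百二十 (Chinese numeral) → 9×1000 + 8×100 + 2×10 = 9820 (decimal)
Convert 二千六百八十一 (Chinese numeral) → 2×1000 + 6×100 + 8×10 + 1 = 2681 (decimal)
Compute 9820 + 2681 = 12501
Convert 12501 (decimal) → 12501 = 12×1000 + 5×100 + 1 → twelve thousand five hundred one (English words)
twelve thousand five hundred one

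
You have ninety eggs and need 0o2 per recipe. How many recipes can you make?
Convert ninety (English words) → 90 (decimal)
Convert 0o2 (octal) → 2 (decimal)
Compute 90 ÷ 2 = 45
45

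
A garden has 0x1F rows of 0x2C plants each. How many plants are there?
Convert 0x2C (hexadecimal) → 2×16 + 12 = 44 (decimal)
Convert 0x1F (hexadecimal) → 1×16 + 15 = 31 (decimal)
Compute 44 × 31 = 1364
1364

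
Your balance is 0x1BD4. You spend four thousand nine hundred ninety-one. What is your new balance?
Convert 0x1BD4 (hexadecimal) → 1×4096 + 11×256 + 13×16 + 4 = 7124 (decimal)
Convert four thousand nine hundred ninety-one (English words) → 4×1000 + 9×100 + 91 = 4991 (decimal)
Compute 7124 - 4991 = 2133
2133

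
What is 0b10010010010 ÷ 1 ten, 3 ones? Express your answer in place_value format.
Convert 0b10010010010 (binary) → 1024 + 128 + 16 + 2 = 1170 (decimal)
Convert 1 ten, 3 ones (place-value notation) → 1×10 + 3 = 13 (decimal)
Compute 1170 ÷ 13 = 90
Convert 90 (decimal) → 90 = 9×10 → 9 tens (place-value notation)
9 tens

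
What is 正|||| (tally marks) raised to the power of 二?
Convert 正|||| (tally marks) → 5 + 4 = 9 (decimal)
Convert 二 (Chinese numeral) → 2 (decimal)
Compute 9 ^ 2 = 81
81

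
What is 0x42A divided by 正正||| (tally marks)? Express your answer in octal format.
Convert 0x42A (hexadecimal) → 4×256 + 2×16 + 10 = 1066 (decimal)
Convert 正正||| (tally marks) → 5 + 5 + 3 = 13 (decimal)
Compute 1066 ÷ 13 = 82
Convert 82 (decimal) → 82 = 1×64 + 2×8 + 2 → 0o122 (octal)
0o122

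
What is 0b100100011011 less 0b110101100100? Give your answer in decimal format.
Convert 0b100100011011 (binary) → 2048 + 256 + 16 + 8 + 2 + 1 = 2331 (decimal)
Convert 0b110101100100 (binary) → 2048 + 1024 + 256 + 64 + 32 + 4 = 3428 (decimal)
Compute 2331 - 3428 = -1097
-1097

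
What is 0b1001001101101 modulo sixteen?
Convert 0b1001001101101 (binary) → 4096 + 512 + 64 + 32 + 8 + 4 + 1 = 4717 (decimal)
Convert sixteen (English words) → 16 (decimal)
Compute 4717 mod 16 = 13
13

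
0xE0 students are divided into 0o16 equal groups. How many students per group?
Convert 0xE0 (hexadecimal) → 14×16 = 224 (decimal)
Convert 0o16 (octal) → 1×8 + 6 = 14 (decimal)
Compute 224 ÷ 14 = 16
16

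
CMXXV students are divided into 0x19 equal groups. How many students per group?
Convert CMXXV (Roman numeral) → 900 + 10 + 10 + 5 = 925 (decimal)
Convert 0x19 (hexadecimal) → 1×16 + 9 = 25 (decimal)
Compute 925 ÷ 25 = 37
37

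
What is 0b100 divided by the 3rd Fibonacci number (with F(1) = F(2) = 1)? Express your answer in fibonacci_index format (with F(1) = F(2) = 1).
Convert 0b100 (binary) → 4 (decimal)
Convert the 3rd Fibonacci number (with F(1) = F(2) = 1) (Fibonacci index) → 1, 1, 2 → 2 (decimal)
Compute 4 ÷ 2 = 2
Convert 2 (decimal) → 1, 1, 2 → the 3rd Fibonacci number (Fibonacci index)
the 3rd Fibonacci number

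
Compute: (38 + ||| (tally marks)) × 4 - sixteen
Convert ||| (tally marks) → 3 (decimal)
Convert sixteen (English words) → 16 (decimal)
Expression in decimal: (38 + 3) × 4 - 16
Parentheses first: 38 + 3 = 41
Multiply: 41 × 4 = 164
Subtract: 164 - 16 = 148
148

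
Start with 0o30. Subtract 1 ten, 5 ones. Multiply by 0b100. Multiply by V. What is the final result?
Convert 0o30 (octal) → 3×8 = 24 (decimal)
Start: 24
Convert 1 ten, 5 ones (place-value notation) → 1×10 + 5 = 15 (decimal)
24 - 15 = 9
Convert 0b100 (binary) → 4 (decimal)
9 × 4 = 36
Convert V (Roman numeral) → 5 (decimal)
36 × 5 = 180
180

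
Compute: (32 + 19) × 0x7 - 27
Convert 0x7 (hexadecimal) → 7 (decimal)
Expression in decimal: (32 + 19) × 7 - 27
Parentheses first: 32 + 19 = 51
Multiply: 51 × 7 = 357
Subtract: 357 - 27 = 330
330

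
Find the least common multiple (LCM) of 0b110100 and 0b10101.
Convert 0b110100 (binary) → 32 + 16 + 4 = 52 (decimal)
Convert 0b10101 (binary) → 16 + 4 + 1 = 21 (decimal)
Compute lcm(52, 21) = 1092
1092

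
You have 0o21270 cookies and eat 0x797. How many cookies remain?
Convert 0o21270 (octal) → 2×4096 + 1×512 + 2×64 + 7×8 = 8888 (decimal)
Convert 0x797 (hexadecimal) → 7×256 + 9×16 + 7 = 1943 (decimal)
Compute 8888 - 1943 = 6945
6945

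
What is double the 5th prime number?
The 5th prime number = 11
Compute 11 × 2 = 22
22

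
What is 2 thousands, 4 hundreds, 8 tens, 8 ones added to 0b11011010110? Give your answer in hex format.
Convert 2 thousands, 4 hundreds, 8 tens, 8 ones (place-value notation) → 2×1000 + 4×100 + 8×10 + 8 = 2488 (decimal)
Convert 0b11011010110 (binary) → 1024 + 512 + 128 + 64 + 16 + 4 + 2 = 1750 (decimal)
Compute 2488 + 1750 = 4238
Convert 4238 (decimal) → 4238 = 1×4096 + 8×16 + 14 → 0x108E (hexadecimal)
0x108E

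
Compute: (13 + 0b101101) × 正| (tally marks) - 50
Convert 0b101101 (binary) → 32 + 8 + 4 + 1 = 45 (decimal)
Convert 正| (tally marks) → 5 + 1 = 6 (decimal)
Expression in decimal: (13 + 45) × 6 - 50
Parentheses first: 13 + 45 = 58
Multiply: 58 × 6 = 348
Subtract: 348 - 50 = 298
298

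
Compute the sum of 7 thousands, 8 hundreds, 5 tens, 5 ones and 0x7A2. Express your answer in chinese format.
Convert 7 thousands, 8 hundreds, 5 tens, 5 ones (place-value notation) → 7×1000 + 8×100 + 5×10 + 5 = 7855 (decimal)
Convert 0x7A2 (hexadecimal) → 7×256 + 10×16 + 2 = 1954 (decimal)
Compute 7855 + 1954 = 9809
Convert 9809 (decimal) → 9809 = 9×1000 + 8×100 + 9 → 九千八百零九 (Chinese numeral)
九千八百零九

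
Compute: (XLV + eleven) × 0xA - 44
Convert XLV (Roman numeral) → 40 + 5 = 45 (decimal)
Convert eleven (English words) → 11 (decimal)
Convert 0xA (hexadecimal) → 10 (decimal)
Expression in decimal: (45 + 11) × 10 - 44
Parentheses first: 45 + 11 = 56
Multiply: 56 × 10 = 560
Subtract: 560 - 44 = 516
516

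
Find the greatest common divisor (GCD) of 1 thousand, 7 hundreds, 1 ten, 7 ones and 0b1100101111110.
Convert 1 thousand, 7 hundreds, 1 ten, 7 ones (place-value notation) → 1×1000 + 7×100 + 1×10 + 7 = 1717 (decimal)
Convert 0b1100101111110 (binary) → 4096 + 2048 + 256 + 64 + 32 + 16 + 8 + 4 + 2 = 6526 (decimal)
Compute gcd(1717, 6526) = 1
1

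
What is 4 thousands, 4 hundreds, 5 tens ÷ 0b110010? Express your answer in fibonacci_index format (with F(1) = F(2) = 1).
Convert 4 thousands, 4 hundreds, 5 tens (place-value notation) → 4×1000 + 4×100 + 5×10 = 4450 (decimal)
Convert 0b110010 (binary) → 32 + 16 + 2 = 50 (decimal)
Compute 4450 ÷ 50 = 89
Convert 89 (decimal) → 1, 1, 2, 3, 5, 8, 13, 21, 34, 55, 89 → the 11th Fibonacci number (Fibonacci index)
the 11th Fibonacci number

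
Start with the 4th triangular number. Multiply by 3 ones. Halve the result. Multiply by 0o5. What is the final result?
Convert the 4th triangular number (triangular index) → 4×5/2 = 10 (decimal)
Start: 10
Convert 3 ones (place-value notation) → 3 (decimal)
10 × 3 = 30
30 ÷ 2 = 15
Convert 0o5 (octal) → 5 (decimal)
15 × 5 = 75
75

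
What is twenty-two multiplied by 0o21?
Convert twenty-two (English words) → 22 (decimal)
Convert 0o21 (octal) → 2×8 + 1 = 17 (decimal)
Compute 22 × 17 = 374
374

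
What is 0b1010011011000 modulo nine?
Convert 0b1010011011000 (binary) → 4096 + 1024 + 128 + 64 + 16 + 8 = 5336 (decimal)
Convert nine (English words) → 9 (decimal)
Compute 5336 mod 9 = 8
8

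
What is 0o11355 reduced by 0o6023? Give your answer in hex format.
Convert 0o11355 (octal) → 1×4096 + 1×512 + 3×64 + 5×8 + 5 = 4845 (decimal)
Convert 0o6023 (octal) → 6×512 + 2×8 + 3 = 3091 (decimal)
Compute 4845 - 3091 = 1754
Convert 1754 (decimal) → 1754 = 6×256 + 13×16 + 10 → 0x6DA (hexadecimal)
0x6DA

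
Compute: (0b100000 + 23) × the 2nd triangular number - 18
Convert 0b100000 (binary) → 32 (decimal)
Convert the 2nd triangular number (triangular index) → 2×3/2 = 3 (decimal)
Expression in decimal: (32 + 23) × 3 - 18
Parentheses first: 32 + 23 = 55
Multiply: 55 × 3 = 165
Subtract: 165 - 18 = 147
147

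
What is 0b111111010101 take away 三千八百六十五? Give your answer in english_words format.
Convert 0b111111010101 (binary) → 2048 + 1024 + 512 + 256 + 128 + 64 + 16 + 4 + 1 = 4053 (decimal)
Convert 三千八百六十五 (Chinese numeral) → 3×1000 + 8×100 + 6×10 + 5 = 3865 (decimal)
Compute 4053 - 3865 = 188
Convert 188 (decimal) → 188 = 1×100 + 88 → one hundred eighty-eight (English words)
one hundred eighty-eight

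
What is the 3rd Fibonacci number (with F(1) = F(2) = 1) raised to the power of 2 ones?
Convert the 3rd Fibonacci number (with F(1) = F(2) = 1) (Fibonacci index) → 1, 1, 2 → 2 (decimal)
Convert 2 ones (place-value notation) → 2 (decimal)
Compute 2 ^ 2 = 4
4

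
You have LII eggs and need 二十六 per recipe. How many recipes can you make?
Convert LII (Roman numeral) → 50 + 1 + 1 = 52 (decimal)
Convert 二十六 (Chinese numeral) → 2×10 + 6 = 26 (decimal)
Compute 52 ÷ 26 = 2
2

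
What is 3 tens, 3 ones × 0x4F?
Convert 3 tens, 3 ones (place-value notation) → 3×10 + 3 = 33 (decimal)
Convert 0x4F (hexadecimal) → 4×16 + 15 = 79 (decimal)
Compute 33 × 79 = 2607
2607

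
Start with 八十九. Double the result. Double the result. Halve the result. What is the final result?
Convert 八十九 (Chinese numeral) → 8×10 + 9 = 89 (decimal)
Start: 89
89 × 2 = 178
178 × 2 = 356
356 ÷ 2 = 178
178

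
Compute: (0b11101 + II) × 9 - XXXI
Convert 0b11101 (binary) → 16 + 8 + 4 + 1 = 29 (decimal)
Convert II (Roman numeral) → 1 + 1 = 2 (decimal)
Convert XXXI (Roman numeral) → 10 + 10 + 10 + 1 = 31 (decimal)
Expression in decimal: (29 + 2) × 9 - 31
Parentheses first: 29 + 2 = 31
Multiply: 31 × 9 = 279
Subtract: 279 - 31 = 248
248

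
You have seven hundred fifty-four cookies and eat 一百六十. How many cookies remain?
Convert seven hundred fifty-four (English words) → 7×100 + 54 = 754 (decimal)
Convert 一百六十 (Chinese numeral) → 1×100 + 6×10 = 160 (decimal)
Compute 754 - 160 = 594
594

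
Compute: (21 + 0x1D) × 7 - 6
Convert 0x1D (hexadecimal) → 1×16 + 13 = 29 (decimal)
Expression in decimal: (21 + 29) × 7 - 6
Parentheses first: 21 + 29 = 50
Multiply: 50 × 7 = 350
Subtract: 350 - 6 = 344
344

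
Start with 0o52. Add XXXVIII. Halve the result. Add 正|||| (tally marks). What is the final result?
Convert 0o52 (octal) → 5×8 + 2 = 42 (decimal)
Start: 42
Convert XXXVIII (Roman numeral) → 10 + 10 + 10 + 5 + 1 + 1 + 1 = 38 (decimal)
42 + 38 = 80
80 ÷ 2 = 40
Convert 正|||| (tally marks) → 5 + 4 = 9 (decimal)
40 + 9 = 49
49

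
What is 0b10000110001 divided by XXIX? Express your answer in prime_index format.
Convert 0b10000110001 (binary) → 1024 + 32 + 16 + 1 = 1073 (decimal)
Convert XXIX (Roman numeral) → 10 + 10 + 9 = 29 (decimal)
Compute 1073 ÷ 29 = 37
Convert 37 (decimal) → the 12th prime (prime index)
the 12th prime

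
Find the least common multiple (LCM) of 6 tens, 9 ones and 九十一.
Convert 6 tens, 9 ones (place-value notation) → 6×10 + 9 = 69 (decimal)
Convert 九十一 (Chinese numeral) → 9×10 + 1 = 91 (decimal)
Compute lcm(69, 91) = 6279
6279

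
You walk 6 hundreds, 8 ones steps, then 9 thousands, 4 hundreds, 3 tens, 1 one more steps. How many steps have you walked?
Convert 6 hundreds, 8 ones (place-value notation) → 6×100 + 8 = 608 (decimal)
Convert 9 thousands, 4 hundreds, 3 tens, 1 one (place-value notation) → 9×1000 + 4×100 + 3×10 + 1 = 9431 (decimal)
Compute 608 + 9431 = 10039
10039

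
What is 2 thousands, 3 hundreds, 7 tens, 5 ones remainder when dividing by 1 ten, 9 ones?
Convert 2 thousands, 3 hundreds, 7 tens, 5 ones (place-value notation) → 2×1000 + 3×100 + 7×10 + 5 = 2375 (decimal)
Convert 1 ten, 9 ones (place-value notation) → 1×10 + 9 = 19 (decimal)
Compute 2375 mod 19 = 0
0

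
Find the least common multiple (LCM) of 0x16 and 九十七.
Convert 0x16 (hexadecimal) → 1×16 + 6 = 22 (decimal)
Convert 九十七 (Chinese numeral) → 9×10 + 7 = 97 (decimal)
Compute lcm(22, 97) = 2134
2134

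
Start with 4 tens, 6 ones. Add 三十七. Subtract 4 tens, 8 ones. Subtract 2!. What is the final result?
Convert 4 tens, 6 ones (place-value notation) → 4×10 + 6 = 46 (decimal)
Start: 46
Convert 三十七 (Chinese numeral) → 3×10 + 7 = 37 (decimal)
46 + 37 = 83
Convert 4 tens, 8 ones (place-value notation) → 4×10 + 8 = 48 (decimal)
83 - 48 = 35
Convert 2! (factorial) → 2 (decimal)
35 - 2 = 33
33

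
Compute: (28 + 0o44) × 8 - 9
Convert 0o44 (octal) → 4×8 + 4 = 36 (decimal)
Expression in decimal: (28 + 36) × 8 - 9
Parentheses first: 28 + 36 = 64
Multiply: 64 × 8 = 512
Subtract: 512 - 9 = 503
503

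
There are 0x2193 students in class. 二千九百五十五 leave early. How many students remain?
Convert 0x2193 (hexadecimal) → 2×4096 + 1×256 + 9×16 + 3 = 8595 (decimal)
Convert 二千九百五十五 (Chinese numeral) → 2×1000 + 9×100 + 5×10 + 5 = 2955 (decimal)
Compute 8595 - 2955 = 5640
5640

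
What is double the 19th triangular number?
The 19th triangular number = 19×20/2 = 190
Compute 190 × 2 = 380
380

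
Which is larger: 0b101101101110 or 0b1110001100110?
Convert 0b101101101110 (binary) → 2048 + 512 + 256 + 64 + 32 + 8 + 4 + 2 = 2926 (decimal)
Convert 0b1110001100110 (binary) → 4096 + 2048 + 1024 + 64 + 32 + 4 + 2 = 7270 (decimal)
Compare 2926 vs 7270: larger = 7270
7270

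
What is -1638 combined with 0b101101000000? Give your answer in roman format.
Convert 0b101101000000 (binary) → 2048 + 512 + 256 + 64 = 2880 (decimal)
Compute -1638 + 2880 = 1242
Convert 1242 (decimal) → 1242 = 1000 + 100 + 100 + 40 + 1 + 1 → MCCXLII (Roman numeral)
MCCXLII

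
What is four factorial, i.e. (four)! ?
Convert four (English words) → 4 (decimal)
Compute 4! = 24
24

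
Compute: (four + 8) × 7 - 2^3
Convert four (English words) → 4 (decimal)
Convert 2^3 (power) → 8 (decimal)
Expression in decimal: (4 + 8) × 7 - 8
Parentheses first: 4 + 8 = 12
Multiply: 12 × 7 = 84
Subtract: 84 - 8 = 76
76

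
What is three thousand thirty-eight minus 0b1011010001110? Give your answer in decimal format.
Convert three thousand thirty-eight (English words) → 3×1000 + 38 = 3038 (decimal)
Convert 0b1011010001110 (binary) → 4096 + 1024 + 512 + 128 + 8 + 4 + 2 = 5774 (decimal)
Compute 3038 - 5774 = -2736
-2736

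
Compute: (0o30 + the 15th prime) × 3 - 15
Convert 0o30 (octal) → 3×8 = 24 (decimal)
Convert the 15th prime (prime index) → 47 (decimal)
Expression in decimal: (24 + 47) × 3 - 15
Parentheses first: 24 + 47 = 71
Multiply: 71 × 3 = 213
Subtract: 213 - 15 = 198
198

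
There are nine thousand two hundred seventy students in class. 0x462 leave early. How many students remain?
Convert nine thousand two hundred seventy (English words) → 9×1000 + 2×100 + 70 = 9270 (decimal)
Convert 0x462 (hexadecimal) → 4×256 + 6×16 + 2 = 1122 (decimal)
Compute 9270 - 1122 = 8148
8148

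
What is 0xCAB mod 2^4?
Convert 0xCAB (hexadecimal) → 12×256 + 10×16 + 11 = 3243 (decimal)
Convert 2^4 (power) → 16 (decimal)
Compute 3243 mod 16 = 11
11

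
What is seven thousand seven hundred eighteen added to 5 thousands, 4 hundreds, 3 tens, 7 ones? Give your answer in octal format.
Convert seven thousand seven hundred eighteen (English words) → 7×1000 + 7×100 + 18 = 7718 (decimal)
Convert 5 thousands, 4 hundreds, 3 tens, 7 ones (place-value notation) → 5×1000 + 4×100 + 3×10 + 7 = 5437 (decimal)
Compute 7718 + 5437 = 13155
Convert 13155 (decimal) → 13155 = 3×4096 + 1×512 + 5×64 + 4×8 + 3 → 0o31543 (octal)
0o31543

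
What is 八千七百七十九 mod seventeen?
Convert 八千七百七十九 (Chinese numeral) → 8×1000 + 7×100 + 7×10 + 9 = 8779 (decimal)
Convert seventeen (English words) → 17 (decimal)
Compute 8779 mod 17 = 7
7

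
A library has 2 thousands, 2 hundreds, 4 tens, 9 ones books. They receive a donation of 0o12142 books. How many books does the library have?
Convert 2 thousands, 2 hundreds, 4 tens, 9 ones (place-value notation) → 2×1000 + 2×100 + 4×10 + 9 = 2249 (decimal)
Convert 0o12142 (octal) → 1×4096 + 2×512 + 1×64 + 4×8 + 2 = 5218 (decimal)
Compute 2249 + 5218 = 7467
7467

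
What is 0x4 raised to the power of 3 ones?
Convert 0x4 (hexadecimal) → 4 (decimal)
Convert 3 ones (place-value notation) → 3 (decimal)
Compute 4 ^ 3 = 64
64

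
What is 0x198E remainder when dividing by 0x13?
Convert 0x198E (hexadecimal) → 1×4096 + 9×256 + 8×16 + 14 = 6542 (decimal)
Convert 0x13 (hexadecimal) → 1×16 + 3 = 19 (decimal)
Compute 6542 mod 19 = 6
6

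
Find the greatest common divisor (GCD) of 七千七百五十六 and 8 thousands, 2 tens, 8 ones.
Convert 七千七百五十六 (Chinese numeral) → 7×1000 + 7×100 + 5×10 + 6 = 7756 (decimal)
Convert 8 thousands, 2 tens, 8 ones (place-value notation) → 8×1000 + 2×10 + 8 = 8028 (decimal)
Compute gcd(7756, 8028) = 4
4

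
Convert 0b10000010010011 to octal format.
Convert 0b10000010010011 (binary) → 8192 + 128 + 16 + 2 + 1 = 8339 (decimal)
Convert 8339 (decimal) → 8339 = 2×4096 + 2×64 + 2×8 + 3 → 0o20223 (octal)
0o20223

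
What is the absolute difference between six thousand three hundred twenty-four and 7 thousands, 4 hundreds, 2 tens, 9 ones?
Convert six thousand three hundred twenty-four (English words) → 6×1000 + 3×100 + 24 = 6324 (decimal)
Convert 7 thousands, 4 hundreds, 2 tens, 9 ones (place-value notation) → 7×1000 + 4×100 + 2×10 + 9 = 7429 (decimal)
Compute |6324 - 7429| = 1105
1105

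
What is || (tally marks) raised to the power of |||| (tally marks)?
Convert || (tally marks) → 2 (decimal)
Convert |||| (tally marks) → 4 (decimal)
Compute 2 ^ 4 = 16
16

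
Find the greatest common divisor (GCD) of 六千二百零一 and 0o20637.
Convert 六千二百零一 (Chinese numeral) → 6×1000 + 2×100 + 1 = 6201 (decimal)
Convert 0o20637 (octal) → 2×4096 + 6×64 + 3×8 + 7 = 8607 (decimal)
Compute gcd(6201, 8607) = 3
3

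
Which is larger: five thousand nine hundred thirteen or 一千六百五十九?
Convert five thousand nine hundred thirteen (English words) → 5×1000 + 9×100 + 13 = 5913 (decimal)
Convert 一千六百五十九 (Chinese numeral) → 1×1000 + 6×100 + 5×10 + 9 = 1659 (decimal)
Compare 5913 vs 1659: larger = 5913
5913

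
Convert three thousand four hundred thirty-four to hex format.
Convert three thousand four hundred thirty-four (English words) → 3×1000 + 4×100 + 34 = 3434 (decimal)
Convert 3434 (decimal) → 3434 = 13×256 + 6×16 + 10 → 0xD6A (hexadecimal)
0xD6A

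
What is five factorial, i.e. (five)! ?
Convert five (English words) → 5 (decimal)
Compute 5! = 120
120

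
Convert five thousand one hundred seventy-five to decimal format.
Convert five thousand one hundred seventy-five (English words) → 5×1000 + 1×100 + 75 = 5175 (decimal)
5175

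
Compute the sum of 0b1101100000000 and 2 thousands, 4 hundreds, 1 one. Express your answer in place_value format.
Convert 0b1101100000000 (binary) → 4096 + 2048 + 512 + 256 = 6912 (decimal)
Convert 2 thousands, 4 hundreds, 1 one (place-value notation) → 2×1000 + 4×100 + 1 = 2401 (decimal)
Compute 6912 + 2401 = 9313
Convert 9313 (decimal) → 9313 = 9×1000 + 3×100 + 1×10 + 3 → 9 thousands, 3 hundreds, 1 ten, 3 ones (place-value notation)
9 thousands, 3 hundreds, 1 ten, 3 ones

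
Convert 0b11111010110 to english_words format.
Convert 0b11111010110 (binary) → 1024 + 512 + 256 + 128 + 64 + 16 + 4 + 2 = 2006 (decimal)
Convert 2006 (decimal) → 2006 = 2×1000 + 6 → two thousand six (English words)
two thousand six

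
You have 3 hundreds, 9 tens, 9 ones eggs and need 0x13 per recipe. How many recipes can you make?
Convert 3 hundreds, 9 tens, 9 ones (place-value notation) → 3×100 + 9×10 + 9 = 399 (decimal)
Convert 0x13 (hexadecimal) → 1×16 + 3 = 19 (decimal)
Compute 399 ÷ 19 = 21
21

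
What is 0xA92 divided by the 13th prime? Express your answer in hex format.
Convert 0xA92 (hexadecimal) → 10×256 + 9×16 + 2 = 2706 (decimal)
Convert the 13th prime (prime index) → 41 (decimal)
Compute 2706 ÷ 41 = 66
Convert 66 (decimal) → 66 = 4×16 + 2 → 0x42 (hexadecimal)
0x42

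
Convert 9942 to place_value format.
Convert 9942 (decimal) → 9942 = 9×1000 + 9×100 + 4×10 + 2 → 9 thousands, 9 hundreds, 4 tens, 2 ones (place-value notation)
9 thousands, 9 hundreds, 4 tens, 2 ones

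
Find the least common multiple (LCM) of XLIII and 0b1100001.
Convert XLIII (Roman numeral) → 40 + 1 + 1 + 1 = 43 (decimal)
Convert 0b1100001 (binary) → 64 + 32 + 1 = 97 (decimal)
Compute lcm(43, 97) = 4171
4171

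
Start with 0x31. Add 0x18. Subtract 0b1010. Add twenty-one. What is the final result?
Convert 0x31 (hexadecimal) → 3×16 + 1 = 49 (decimal)
Start: 49
Convert 0x18 (hexadecimal) → 1×16 + 8 = 24 (decimal)
49 + 24 = 73
Convert 0b1010 (binary) → 8 + 2 = 10 (decimal)
73 - 10 = 63
Convert twenty-one (English words) → 21 (decimal)
63 + 21 = 84
84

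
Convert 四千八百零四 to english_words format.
Convert 四千八百零四 (Chinese numeral) → 4×1000 + 8×100 + 4 = 4804 (decimal)
Convert 4804 (decimal) → 4804 = 4×1000 + 8×100 + 4 → four thousand eight hundred four (English words)
four thousand eight hundred four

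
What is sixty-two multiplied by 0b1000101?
Convert sixty-two (English words) → 62 (decimal)
Convert 0b1000101 (binary) → 64 + 4 + 1 = 69 (decimal)
Compute 62 × 69 = 4278
4278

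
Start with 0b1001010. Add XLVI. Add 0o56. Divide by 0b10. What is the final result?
Convert 0b1001010 (binary) → 64 + 8 + 2 = 74 (decimal)
Start: 74
Convert XLVI (Roman numeral) → 40 + 5 + 1 = 46 (decimal)
74 + 46 = 120
Convert 0o56 (octal) → 5×8 + 6 = 46 (decimal)
120 + 46 = 166
Convert 0b10 (binary) → 2 (decimal)
166 ÷ 2 = 83
83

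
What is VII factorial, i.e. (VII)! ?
Convert VII (Roman numeral) → 5 + 1 + 1 = 7 (decimal)
Compute 7! = 5040
5040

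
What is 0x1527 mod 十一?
Convert 0x1527 (hexadecimal) → 1×4096 + 5×256 + 2×16 + 7 = 5415 (decimal)
Convert 十一 (Chinese numeral) → 1×10 + 1 = 11 (decimal)
Compute 5415 mod 11 = 3
3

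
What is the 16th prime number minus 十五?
The 16th prime number = 53
Convert 十五 (Chinese numeral) → 1×10 + 5 = 15 (decimal)
Compute 53 - 15 = 38
38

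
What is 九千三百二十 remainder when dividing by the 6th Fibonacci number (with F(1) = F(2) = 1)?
Convert 九千三百二十 (Chinese numeral) → 9×1000 + 3×100 + 2×10 = 9320 (decimal)
Convert the 6th Fibonacci number (with F(1) = F(2) = 1) (Fibonacci index) → 1, 1, 2, 3, 5, 8 → 8 (decimal)
Compute 9320 mod 8 = 0
0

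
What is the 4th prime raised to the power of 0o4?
Convert the 4th prime (prime index) → 7 (decimal)
Convert 0o4 (octal) → 4 (decimal)
Compute 7 ^ 4 = 2401
2401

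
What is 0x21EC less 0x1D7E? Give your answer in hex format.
Convert 0x21EC (hexadecimal) → 2×4096 + 1×256 + 14×16 + 12 = 8684 (decimal)
Convert 0x1D7E (hexadecimal) → 1×4096 + 13×256 + 7×16 + 14 = 7550 (decimal)
Compute 8684 - 7550 = 1134
Convert 1134 (decimal) → 1134 = 4×256 + 6×16 + 14 → 0x46E (hexadecimal)
0x46E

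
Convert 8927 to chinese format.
Convert 8927 (decimal) → 8927 = 8×1000 + 9×100 + 2×10 + 7 → 八千九百二十七 (Chinese numeral)
八千九百二十七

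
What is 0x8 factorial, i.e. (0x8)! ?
Convert 0x8 (hexadecimal) → 8 (decimal)
Compute 8! = 40320
40320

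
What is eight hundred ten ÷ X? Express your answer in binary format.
Convert eight hundred ten (English words) → 8×100 + 10 = 810 (decimal)
Convert X (Roman numeral) → 10 (decimal)
Compute 810 ÷ 10 = 81
Convert 81 (decimal) → 81 = 64 + 16 + 1 → 0b1010001 (binary)
0b1010001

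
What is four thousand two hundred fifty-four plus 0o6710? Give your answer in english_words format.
Convert four thousand two hundred fifty-four (English words) → 4×1000 + 2×100 + 54 = 4254 (decimal)
Convert 0o6710 (octal) → 6×512 + 7×64 + 1×8 = 3528 (decimal)
Compute 4254 + 3528 = 7782
Convert 7782 (decimal) → 7782 = 7×1000 + 7×100 + 82 → seven thousand seven hundred eighty-two (English words)
seven thousand seven hundred eighty-two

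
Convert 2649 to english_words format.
Convert 2649 (decimal) → 2649 = 2×1000 + 6×100 + 49 → two thousand six hundred forty-nine (English words)
two thousand six hundred forty-nine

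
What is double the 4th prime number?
The 4th prime number = 7
Compute 7 × 2 = 14
14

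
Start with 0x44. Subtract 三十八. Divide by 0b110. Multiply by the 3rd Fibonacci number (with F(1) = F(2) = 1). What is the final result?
Convert 0x44 (hexadecimal) → 4×16 + 4 = 68 (decimal)
Start: 68
Convert 三十八 (Chinese numeral) → 3×10 + 8 = 38 (decimal)
68 - 38 = 30
Convert 0b110 (binary) → 4 + 2 = 6 (decimal)
30 ÷ 6 = 5
Convert the 3rd Fibonacci number (with F(1) = F(2) = 1) (Fibonacci index) → 1, 1, 2 → 2 (decimal)
5 × 2 = 10
10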